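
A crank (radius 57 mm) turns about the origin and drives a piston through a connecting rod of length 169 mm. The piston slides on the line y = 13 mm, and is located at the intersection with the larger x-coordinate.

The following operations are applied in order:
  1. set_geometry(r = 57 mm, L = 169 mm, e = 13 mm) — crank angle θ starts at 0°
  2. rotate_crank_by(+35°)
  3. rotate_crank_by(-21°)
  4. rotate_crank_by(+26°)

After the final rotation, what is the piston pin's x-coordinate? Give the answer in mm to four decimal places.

set_geometry: r = 57 mm, L = 169 mm, e = 13 mm; θ ← 0°
rotate_crank_by(+35°): θ ← 0° +35° = 35°
rotate_crank_by(-21°): θ ← 35° -21° = 14°
rotate_crank_by(+26°): θ ← 14° +26° = 40°
crank pin P = (r cos θ, r sin θ) = (43.664533, 36.638894)
h = r sin θ − e = 36.638894 − 13 = 23.638894
x = r cos θ + √(L² − h²) = 43.664533 + √(28561.0 − 558.7973) = 43.664533 + 167.338587 = 211.003120

211.0031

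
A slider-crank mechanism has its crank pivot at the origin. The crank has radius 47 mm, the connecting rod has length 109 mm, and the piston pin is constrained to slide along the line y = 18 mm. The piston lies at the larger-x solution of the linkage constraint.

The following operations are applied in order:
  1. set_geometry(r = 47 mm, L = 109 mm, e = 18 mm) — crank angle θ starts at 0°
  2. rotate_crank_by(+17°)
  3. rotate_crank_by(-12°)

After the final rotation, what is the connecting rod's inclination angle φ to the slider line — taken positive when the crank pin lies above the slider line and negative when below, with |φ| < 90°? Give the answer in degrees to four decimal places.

set_geometry: r = 47 mm, L = 109 mm, e = 18 mm; θ ← 0°
rotate_crank_by(+17°): θ ← 0° +17° = 17°
rotate_crank_by(-12°): θ ← 17° -12° = 5°
crank pin P = (r cos θ, r sin θ) = (46.821151, 4.096320)
h = r sin θ − e = 4.096320 − 18 = -13.903680
sin φ = h / L = -13.903680 / 109 = -0.12755670
φ = arcsin(-0.12755670) = -7.328426°

-7.3284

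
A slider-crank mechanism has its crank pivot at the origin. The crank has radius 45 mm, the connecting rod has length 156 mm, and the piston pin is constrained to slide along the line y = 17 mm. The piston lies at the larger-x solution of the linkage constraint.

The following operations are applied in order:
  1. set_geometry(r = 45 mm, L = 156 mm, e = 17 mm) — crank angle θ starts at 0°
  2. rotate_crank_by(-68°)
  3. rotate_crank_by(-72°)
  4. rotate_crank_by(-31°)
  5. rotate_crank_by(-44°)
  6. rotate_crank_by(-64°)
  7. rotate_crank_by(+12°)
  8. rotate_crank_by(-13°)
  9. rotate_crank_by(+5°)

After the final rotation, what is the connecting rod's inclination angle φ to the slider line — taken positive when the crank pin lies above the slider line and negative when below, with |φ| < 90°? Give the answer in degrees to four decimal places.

10.2760

set_geometry: r = 45 mm, L = 156 mm, e = 17 mm; θ ← 0°
rotate_crank_by(-68°): θ ← 0° -68° = -68°
rotate_crank_by(-72°): θ ← -68° -72° = -140°
rotate_crank_by(-31°): θ ← -140° -31° = -171°
rotate_crank_by(-44°): θ ← -171° -44° = -215°
rotate_crank_by(-64°): θ ← -215° -64° = -279°
rotate_crank_by(+12°): θ ← -279° +12° = -267°
rotate_crank_by(-13°): θ ← -267° -13° = -280°
rotate_crank_by(+5°): θ ← -280° +5° = -275°
crank pin P = (r cos θ, r sin θ) = (3.922008, 44.828761)
h = r sin θ − e = 44.828761 − 17 = 27.828761
sin φ = h / L = 27.828761 / 156 = 0.17838950
φ = arcsin(0.17838950) = 10.275967°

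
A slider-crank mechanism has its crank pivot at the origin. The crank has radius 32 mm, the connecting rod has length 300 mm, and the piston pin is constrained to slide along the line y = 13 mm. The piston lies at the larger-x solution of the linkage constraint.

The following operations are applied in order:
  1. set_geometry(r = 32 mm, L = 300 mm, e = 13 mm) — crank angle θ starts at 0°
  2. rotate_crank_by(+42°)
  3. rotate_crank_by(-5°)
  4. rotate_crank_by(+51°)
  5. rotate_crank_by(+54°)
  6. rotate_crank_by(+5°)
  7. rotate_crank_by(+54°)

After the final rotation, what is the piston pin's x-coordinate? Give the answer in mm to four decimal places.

269.1260

set_geometry: r = 32 mm, L = 300 mm, e = 13 mm; θ ← 0°
rotate_crank_by(+42°): θ ← 0° +42° = 42°
rotate_crank_by(-5°): θ ← 42° -5° = 37°
rotate_crank_by(+51°): θ ← 37° +51° = 88°
rotate_crank_by(+54°): θ ← 88° +54° = 142°
rotate_crank_by(+5°): θ ← 142° +5° = 147°
rotate_crank_by(+54°): θ ← 147° +54° = 201°
crank pin P = (r cos θ, r sin θ) = (-29.874574, -11.467774)
h = r sin θ − e = -11.467774 − 13 = -24.467774
x = r cos θ + √(L² − h²) = -29.874574 + √(90000.0 − 598.6720) = -29.874574 + 299.000549 = 269.125975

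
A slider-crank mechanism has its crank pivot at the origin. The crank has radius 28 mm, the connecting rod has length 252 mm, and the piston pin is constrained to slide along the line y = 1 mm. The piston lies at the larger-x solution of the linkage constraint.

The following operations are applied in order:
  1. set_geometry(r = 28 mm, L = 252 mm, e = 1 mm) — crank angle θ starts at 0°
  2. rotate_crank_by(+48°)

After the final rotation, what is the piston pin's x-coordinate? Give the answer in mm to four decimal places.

269.9560

set_geometry: r = 28 mm, L = 252 mm, e = 1 mm; θ ← 0°
rotate_crank_by(+48°): θ ← 0° +48° = 48°
crank pin P = (r cos θ, r sin θ) = (18.735657, 20.808055)
h = r sin θ − e = 20.808055 − 1 = 19.808055
x = r cos θ + √(L² − h²) = 18.735657 + √(63504.0 − 392.3590) = 18.735657 + 251.220304 = 269.955961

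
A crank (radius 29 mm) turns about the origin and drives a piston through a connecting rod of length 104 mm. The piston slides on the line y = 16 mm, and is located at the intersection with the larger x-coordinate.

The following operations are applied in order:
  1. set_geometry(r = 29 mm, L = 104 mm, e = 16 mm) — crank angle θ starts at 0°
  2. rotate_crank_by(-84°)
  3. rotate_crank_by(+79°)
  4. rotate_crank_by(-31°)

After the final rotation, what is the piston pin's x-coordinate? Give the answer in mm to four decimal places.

122.0717

set_geometry: r = 29 mm, L = 104 mm, e = 16 mm; θ ← 0°
rotate_crank_by(-84°): θ ← 0° -84° = -84°
rotate_crank_by(+79°): θ ← -84° +79° = -5°
rotate_crank_by(-31°): θ ← -5° -31° = -36°
crank pin P = (r cos θ, r sin θ) = (23.461493, -17.045772)
h = r sin θ − e = -17.045772 − 16 = -33.045772
x = r cos θ + √(L² − h²) = 23.461493 + √(10816.0 − 1092.0231) = 23.461493 + 98.610227 = 122.071720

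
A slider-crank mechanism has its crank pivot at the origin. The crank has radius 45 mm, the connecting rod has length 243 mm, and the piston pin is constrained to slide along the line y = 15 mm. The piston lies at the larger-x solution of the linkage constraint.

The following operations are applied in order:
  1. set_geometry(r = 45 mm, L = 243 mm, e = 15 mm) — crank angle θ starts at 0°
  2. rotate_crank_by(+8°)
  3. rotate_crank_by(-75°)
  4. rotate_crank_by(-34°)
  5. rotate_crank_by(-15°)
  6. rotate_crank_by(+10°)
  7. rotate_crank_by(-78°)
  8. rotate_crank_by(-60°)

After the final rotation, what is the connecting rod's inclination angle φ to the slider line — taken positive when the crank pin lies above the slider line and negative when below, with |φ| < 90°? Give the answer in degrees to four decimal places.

6.0107

set_geometry: r = 45 mm, L = 243 mm, e = 15 mm; θ ← 0°
rotate_crank_by(+8°): θ ← 0° +8° = 8°
rotate_crank_by(-75°): θ ← 8° -75° = -67°
rotate_crank_by(-34°): θ ← -67° -34° = -101°
rotate_crank_by(-15°): θ ← -101° -15° = -116°
rotate_crank_by(+10°): θ ← -116° +10° = -106°
rotate_crank_by(-78°): θ ← -106° -78° = -184°
rotate_crank_by(-60°): θ ← -184° -60° = -244°
crank pin P = (r cos θ, r sin θ) = (-19.726702, 40.445732)
h = r sin θ − e = 40.445732 − 15 = 25.445732
sin φ = h / L = 25.445732 / 243 = 0.10471495
φ = arcsin(0.10471495) = 6.010744°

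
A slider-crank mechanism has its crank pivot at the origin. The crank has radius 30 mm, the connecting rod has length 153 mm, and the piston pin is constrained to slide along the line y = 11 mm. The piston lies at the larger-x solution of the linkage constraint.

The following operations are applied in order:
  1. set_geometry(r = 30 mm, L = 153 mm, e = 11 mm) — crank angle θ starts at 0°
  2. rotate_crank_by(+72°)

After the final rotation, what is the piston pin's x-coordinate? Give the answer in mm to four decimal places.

161.2627

set_geometry: r = 30 mm, L = 153 mm, e = 11 mm; θ ← 0°
rotate_crank_by(+72°): θ ← 0° +72° = 72°
crank pin P = (r cos θ, r sin θ) = (9.270510, 28.531695)
h = r sin θ − e = 28.531695 − 11 = 17.531695
x = r cos θ + √(L² − h²) = 9.270510 + √(23409.0 − 307.3603) = 9.270510 + 151.992236 = 161.262745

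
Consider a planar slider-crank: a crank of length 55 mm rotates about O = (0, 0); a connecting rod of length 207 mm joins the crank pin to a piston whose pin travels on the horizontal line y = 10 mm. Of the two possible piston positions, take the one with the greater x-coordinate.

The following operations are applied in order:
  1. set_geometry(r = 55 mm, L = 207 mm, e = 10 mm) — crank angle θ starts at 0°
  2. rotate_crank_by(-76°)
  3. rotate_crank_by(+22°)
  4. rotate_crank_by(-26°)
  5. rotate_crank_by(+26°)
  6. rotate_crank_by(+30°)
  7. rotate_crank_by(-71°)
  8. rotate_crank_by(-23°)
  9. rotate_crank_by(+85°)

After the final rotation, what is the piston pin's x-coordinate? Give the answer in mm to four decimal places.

249.2342

set_geometry: r = 55 mm, L = 207 mm, e = 10 mm; θ ← 0°
rotate_crank_by(-76°): θ ← 0° -76° = -76°
rotate_crank_by(+22°): θ ← -76° +22° = -54°
rotate_crank_by(-26°): θ ← -54° -26° = -80°
rotate_crank_by(+26°): θ ← -80° +26° = -54°
rotate_crank_by(+30°): θ ← -54° +30° = -24°
rotate_crank_by(-71°): θ ← -24° -71° = -95°
rotate_crank_by(-23°): θ ← -95° -23° = -118°
rotate_crank_by(+85°): θ ← -118° +85° = -33°
crank pin P = (r cos θ, r sin θ) = (46.126881, -29.955147)
h = r sin θ − e = -29.955147 − 10 = -39.955147
x = r cos θ + √(L² − h²) = 46.126881 + √(42849.0 − 1596.4138) = 46.126881 + 203.107327 = 249.234208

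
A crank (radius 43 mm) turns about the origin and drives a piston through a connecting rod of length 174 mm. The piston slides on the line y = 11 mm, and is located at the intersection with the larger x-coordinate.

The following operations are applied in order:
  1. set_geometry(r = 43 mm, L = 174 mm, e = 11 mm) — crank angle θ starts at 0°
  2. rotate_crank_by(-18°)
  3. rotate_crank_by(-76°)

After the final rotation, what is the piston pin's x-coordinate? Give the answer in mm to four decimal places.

set_geometry: r = 43 mm, L = 174 mm, e = 11 mm; θ ← 0°
rotate_crank_by(-18°): θ ← 0° -18° = -18°
rotate_crank_by(-76°): θ ← -18° -76° = -94°
crank pin P = (r cos θ, r sin θ) = (-2.999528, -42.895254)
h = r sin θ − e = -42.895254 − 11 = -53.895254
x = r cos θ + √(L² − h²) = -2.999528 + √(30276.0 − 2904.6984) = -2.999528 + 165.442744 = 162.443216

162.4432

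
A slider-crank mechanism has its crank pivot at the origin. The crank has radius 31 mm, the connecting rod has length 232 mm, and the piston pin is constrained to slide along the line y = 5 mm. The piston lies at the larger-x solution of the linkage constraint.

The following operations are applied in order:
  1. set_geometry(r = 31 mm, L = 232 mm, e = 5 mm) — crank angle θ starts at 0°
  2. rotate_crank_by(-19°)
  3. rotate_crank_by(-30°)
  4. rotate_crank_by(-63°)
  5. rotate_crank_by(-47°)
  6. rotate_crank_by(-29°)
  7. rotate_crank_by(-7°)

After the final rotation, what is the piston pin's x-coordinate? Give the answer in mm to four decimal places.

202.0366

set_geometry: r = 31 mm, L = 232 mm, e = 5 mm; θ ← 0°
rotate_crank_by(-19°): θ ← 0° -19° = -19°
rotate_crank_by(-30°): θ ← -19° -30° = -49°
rotate_crank_by(-63°): θ ← -49° -63° = -112°
rotate_crank_by(-47°): θ ← -112° -47° = -159°
rotate_crank_by(-29°): θ ← -159° -29° = -188°
rotate_crank_by(-7°): θ ← -188° -7° = -195°
crank pin P = (r cos θ, r sin θ) = (-29.943701, 8.023390)
h = r sin θ − e = 8.023390 − 5 = 3.023390
x = r cos θ + √(L² − h²) = -29.943701 + √(53824.0 − 9.1409) = -29.943701 + 231.980299 = 202.036598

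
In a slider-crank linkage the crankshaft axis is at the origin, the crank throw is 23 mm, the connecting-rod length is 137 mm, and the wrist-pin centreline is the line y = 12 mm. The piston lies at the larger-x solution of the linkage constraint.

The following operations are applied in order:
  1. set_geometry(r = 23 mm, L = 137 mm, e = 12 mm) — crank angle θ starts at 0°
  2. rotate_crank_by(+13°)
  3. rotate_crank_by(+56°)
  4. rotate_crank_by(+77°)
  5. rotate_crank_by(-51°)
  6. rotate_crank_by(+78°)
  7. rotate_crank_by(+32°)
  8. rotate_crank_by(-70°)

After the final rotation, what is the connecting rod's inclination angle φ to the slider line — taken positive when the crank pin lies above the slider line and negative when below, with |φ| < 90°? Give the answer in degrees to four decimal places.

set_geometry: r = 23 mm, L = 137 mm, e = 12 mm; θ ← 0°
rotate_crank_by(+13°): θ ← 0° +13° = 13°
rotate_crank_by(+56°): θ ← 13° +56° = 69°
rotate_crank_by(+77°): θ ← 69° +77° = 146°
rotate_crank_by(-51°): θ ← 146° -51° = 95°
rotate_crank_by(+78°): θ ← 95° +78° = 173°
rotate_crank_by(+32°): θ ← 173° +32° = 205°
rotate_crank_by(-70°): θ ← 205° -70° = 135°
crank pin P = (r cos θ, r sin θ) = (-16.263456, 16.263456)
h = r sin θ − e = 16.263456 − 12 = 4.263456
sin φ = h / L = 4.263456 / 137 = 0.03112012
φ = arcsin(0.03112012) = 1.783339°

1.7833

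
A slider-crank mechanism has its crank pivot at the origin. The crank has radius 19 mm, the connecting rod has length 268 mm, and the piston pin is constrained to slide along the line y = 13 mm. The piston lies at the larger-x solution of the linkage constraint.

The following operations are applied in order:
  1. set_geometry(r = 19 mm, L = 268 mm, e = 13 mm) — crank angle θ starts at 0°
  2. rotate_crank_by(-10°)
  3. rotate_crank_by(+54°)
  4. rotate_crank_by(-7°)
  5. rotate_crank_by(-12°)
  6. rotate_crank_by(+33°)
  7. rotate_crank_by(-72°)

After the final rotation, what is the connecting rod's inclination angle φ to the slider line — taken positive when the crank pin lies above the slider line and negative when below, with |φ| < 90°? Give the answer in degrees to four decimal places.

set_geometry: r = 19 mm, L = 268 mm, e = 13 mm; θ ← 0°
rotate_crank_by(-10°): θ ← 0° -10° = -10°
rotate_crank_by(+54°): θ ← -10° +54° = 44°
rotate_crank_by(-7°): θ ← 44° -7° = 37°
rotate_crank_by(-12°): θ ← 37° -12° = 25°
rotate_crank_by(+33°): θ ← 25° +33° = 58°
rotate_crank_by(-72°): θ ← 58° -72° = -14°
crank pin P = (r cos θ, r sin θ) = (18.435619, -4.596516)
h = r sin θ − e = -4.596516 − 13 = -17.596516
sin φ = h / L = -17.596516 / 268 = -0.06565864
φ = arcsin(-0.06565864) = -3.764671°

-3.7647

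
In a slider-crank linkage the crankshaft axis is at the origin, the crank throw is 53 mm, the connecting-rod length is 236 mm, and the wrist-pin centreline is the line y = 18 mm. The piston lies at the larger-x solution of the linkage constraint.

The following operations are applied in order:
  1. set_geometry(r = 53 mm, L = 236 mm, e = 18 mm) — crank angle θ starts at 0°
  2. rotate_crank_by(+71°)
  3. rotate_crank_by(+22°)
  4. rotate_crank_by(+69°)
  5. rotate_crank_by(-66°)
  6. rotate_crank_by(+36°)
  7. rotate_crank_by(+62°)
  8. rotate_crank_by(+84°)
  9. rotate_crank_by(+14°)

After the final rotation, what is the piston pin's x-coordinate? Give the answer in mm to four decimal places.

246.1021

set_geometry: r = 53 mm, L = 236 mm, e = 18 mm; θ ← 0°
rotate_crank_by(+71°): θ ← 0° +71° = 71°
rotate_crank_by(+22°): θ ← 71° +22° = 93°
rotate_crank_by(+69°): θ ← 93° +69° = 162°
rotate_crank_by(-66°): θ ← 162° -66° = 96°
rotate_crank_by(+36°): θ ← 96° +36° = 132°
rotate_crank_by(+62°): θ ← 132° +62° = 194°
rotate_crank_by(+84°): θ ← 194° +84° = 278°
rotate_crank_by(+14°): θ ← 278° +14° = 292°
crank pin P = (r cos θ, r sin θ) = (19.854149, -49.140744)
h = r sin θ − e = -49.140744 − 18 = -67.140744
x = r cos θ + √(L² − h²) = 19.854149 + √(55696.0 − 4507.8795) = 19.854149 + 226.247918 = 246.102068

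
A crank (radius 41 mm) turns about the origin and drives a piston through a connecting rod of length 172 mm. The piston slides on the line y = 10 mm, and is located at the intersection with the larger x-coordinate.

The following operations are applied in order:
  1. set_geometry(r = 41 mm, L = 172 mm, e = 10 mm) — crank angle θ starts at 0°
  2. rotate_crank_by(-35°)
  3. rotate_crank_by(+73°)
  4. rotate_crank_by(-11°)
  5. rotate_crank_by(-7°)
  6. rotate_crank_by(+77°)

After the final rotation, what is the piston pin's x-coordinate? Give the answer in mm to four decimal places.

set_geometry: r = 41 mm, L = 172 mm, e = 10 mm; θ ← 0°
rotate_crank_by(-35°): θ ← 0° -35° = -35°
rotate_crank_by(+73°): θ ← -35° +73° = 38°
rotate_crank_by(-11°): θ ← 38° -11° = 27°
rotate_crank_by(-7°): θ ← 27° -7° = 20°
rotate_crank_by(+77°): θ ← 20° +77° = 97°
crank pin P = (r cos θ, r sin θ) = (-4.996643, 40.694392)
h = r sin θ − e = 40.694392 − 10 = 30.694392
x = r cos θ + √(L² − h²) = -4.996643 + √(29584.0 − 942.1457) = -4.996643 + 169.239045 = 164.242402

164.2424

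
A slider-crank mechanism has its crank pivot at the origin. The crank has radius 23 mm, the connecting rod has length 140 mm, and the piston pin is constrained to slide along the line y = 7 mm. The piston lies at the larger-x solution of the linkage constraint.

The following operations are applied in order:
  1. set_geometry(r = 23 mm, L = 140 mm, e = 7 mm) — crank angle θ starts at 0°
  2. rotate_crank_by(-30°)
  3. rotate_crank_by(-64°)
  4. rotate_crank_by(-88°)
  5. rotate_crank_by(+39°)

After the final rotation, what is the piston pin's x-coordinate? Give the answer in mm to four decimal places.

set_geometry: r = 23 mm, L = 140 mm, e = 7 mm; θ ← 0°
rotate_crank_by(-30°): θ ← 0° -30° = -30°
rotate_crank_by(-64°): θ ← -30° -64° = -94°
rotate_crank_by(-88°): θ ← -94° -88° = -182°
rotate_crank_by(+39°): θ ← -182° +39° = -143°
crank pin P = (r cos θ, r sin θ) = (-18.368617, -13.841746)
h = r sin θ − e = -13.841746 − 7 = -20.841746
x = r cos θ + √(L² − h²) = -18.368617 + √(19600.0 − 434.3784) = -18.368617 + 138.439957 = 120.071340

120.0713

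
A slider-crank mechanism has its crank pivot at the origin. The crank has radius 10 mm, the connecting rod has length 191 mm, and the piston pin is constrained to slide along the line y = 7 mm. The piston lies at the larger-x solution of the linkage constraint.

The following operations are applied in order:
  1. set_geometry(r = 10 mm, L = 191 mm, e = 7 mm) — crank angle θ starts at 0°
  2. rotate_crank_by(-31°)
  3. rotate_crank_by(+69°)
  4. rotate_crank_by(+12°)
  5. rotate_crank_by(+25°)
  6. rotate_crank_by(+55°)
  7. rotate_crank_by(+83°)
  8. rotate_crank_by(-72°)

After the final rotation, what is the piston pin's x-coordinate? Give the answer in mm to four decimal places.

183.2272

set_geometry: r = 10 mm, L = 191 mm, e = 7 mm; θ ← 0°
rotate_crank_by(-31°): θ ← 0° -31° = -31°
rotate_crank_by(+69°): θ ← -31° +69° = 38°
rotate_crank_by(+12°): θ ← 38° +12° = 50°
rotate_crank_by(+25°): θ ← 50° +25° = 75°
rotate_crank_by(+55°): θ ← 75° +55° = 130°
rotate_crank_by(+83°): θ ← 130° +83° = 213°
rotate_crank_by(-72°): θ ← 213° -72° = 141°
crank pin P = (r cos θ, r sin θ) = (-7.771460, 6.293204)
h = r sin θ − e = 6.293204 − 7 = -0.706796
x = r cos θ + √(L² − h²) = -7.771460 + √(36481.0 − 0.4996) = -7.771460 + 190.998692 = 183.227233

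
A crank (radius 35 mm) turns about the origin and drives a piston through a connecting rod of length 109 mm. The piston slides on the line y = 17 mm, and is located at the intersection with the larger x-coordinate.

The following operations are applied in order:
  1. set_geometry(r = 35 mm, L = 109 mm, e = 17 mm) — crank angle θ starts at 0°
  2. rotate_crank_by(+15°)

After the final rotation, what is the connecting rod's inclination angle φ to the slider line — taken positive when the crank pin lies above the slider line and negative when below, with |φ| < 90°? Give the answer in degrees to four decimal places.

-4.1781

set_geometry: r = 35 mm, L = 109 mm, e = 17 mm; θ ← 0°
rotate_crank_by(+15°): θ ← 0° +15° = 15°
crank pin P = (r cos θ, r sin θ) = (33.807404, 9.058667)
h = r sin θ − e = 9.058667 − 17 = -7.941333
sin φ = h / L = -7.941333 / 109 = -0.07285627
φ = arcsin(-0.07285627) = -4.178059°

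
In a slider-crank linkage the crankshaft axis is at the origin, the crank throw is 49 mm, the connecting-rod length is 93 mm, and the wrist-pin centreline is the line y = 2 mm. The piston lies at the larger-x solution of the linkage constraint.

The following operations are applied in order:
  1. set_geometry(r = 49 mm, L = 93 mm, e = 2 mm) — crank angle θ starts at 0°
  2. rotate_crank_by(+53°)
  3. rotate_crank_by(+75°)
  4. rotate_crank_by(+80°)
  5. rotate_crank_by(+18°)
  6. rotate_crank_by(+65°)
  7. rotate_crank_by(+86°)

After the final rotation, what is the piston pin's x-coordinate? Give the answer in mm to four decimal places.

set_geometry: r = 49 mm, L = 93 mm, e = 2 mm; θ ← 0°
rotate_crank_by(+53°): θ ← 0° +53° = 53°
rotate_crank_by(+75°): θ ← 53° +75° = 128°
rotate_crank_by(+80°): θ ← 128° +80° = 208°
rotate_crank_by(+18°): θ ← 208° +18° = 226°
rotate_crank_by(+65°): θ ← 226° +65° = 291°
rotate_crank_by(+86°): θ ← 291° +86° = 377°
crank pin P = (r cos θ, r sin θ) = (46.858933, 14.326214)
h = r sin θ − e = 14.326214 − 2 = 12.326214
x = r cos θ + √(L² − h²) = 46.858933 + √(8649.0 − 151.9355) = 46.858933 + 92.179523 = 139.038456

139.0385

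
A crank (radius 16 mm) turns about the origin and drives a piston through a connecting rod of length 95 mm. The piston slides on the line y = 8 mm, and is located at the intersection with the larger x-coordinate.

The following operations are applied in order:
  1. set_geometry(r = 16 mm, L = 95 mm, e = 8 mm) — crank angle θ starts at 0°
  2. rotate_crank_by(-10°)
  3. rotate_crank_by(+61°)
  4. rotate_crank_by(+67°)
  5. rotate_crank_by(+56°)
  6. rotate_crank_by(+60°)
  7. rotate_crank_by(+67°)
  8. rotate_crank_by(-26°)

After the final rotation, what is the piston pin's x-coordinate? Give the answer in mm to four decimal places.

set_geometry: r = 16 mm, L = 95 mm, e = 8 mm; θ ← 0°
rotate_crank_by(-10°): θ ← 0° -10° = -10°
rotate_crank_by(+61°): θ ← -10° +61° = 51°
rotate_crank_by(+67°): θ ← 51° +67° = 118°
rotate_crank_by(+56°): θ ← 118° +56° = 174°
rotate_crank_by(+60°): θ ← 174° +60° = 234°
rotate_crank_by(+67°): θ ← 234° +67° = 301°
rotate_crank_by(-26°): θ ← 301° -26° = 275°
crank pin P = (r cos θ, r sin θ) = (1.394492, -15.939115)
h = r sin θ − e = -15.939115 − 8 = -23.939115
x = r cos θ + √(L² − h²) = 1.394492 + √(9025.0 − 573.0812) = 1.394492 + 91.934318 = 93.328810

93.3288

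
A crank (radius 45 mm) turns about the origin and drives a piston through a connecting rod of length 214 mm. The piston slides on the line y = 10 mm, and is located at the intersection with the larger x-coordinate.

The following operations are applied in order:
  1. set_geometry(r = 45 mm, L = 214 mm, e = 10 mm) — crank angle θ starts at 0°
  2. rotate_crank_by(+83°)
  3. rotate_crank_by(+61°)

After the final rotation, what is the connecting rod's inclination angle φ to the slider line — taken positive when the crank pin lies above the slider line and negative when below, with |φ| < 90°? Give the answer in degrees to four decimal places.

4.4087

set_geometry: r = 45 mm, L = 214 mm, e = 10 mm; θ ← 0°
rotate_crank_by(+83°): θ ← 0° +83° = 83°
rotate_crank_by(+61°): θ ← 83° +61° = 144°
crank pin P = (r cos θ, r sin θ) = (-36.405765, 26.450336)
h = r sin θ − e = 26.450336 − 10 = 16.450336
sin φ = h / L = 16.450336 / 214 = 0.07687073
φ = arcsin(0.07687073) = 4.408718°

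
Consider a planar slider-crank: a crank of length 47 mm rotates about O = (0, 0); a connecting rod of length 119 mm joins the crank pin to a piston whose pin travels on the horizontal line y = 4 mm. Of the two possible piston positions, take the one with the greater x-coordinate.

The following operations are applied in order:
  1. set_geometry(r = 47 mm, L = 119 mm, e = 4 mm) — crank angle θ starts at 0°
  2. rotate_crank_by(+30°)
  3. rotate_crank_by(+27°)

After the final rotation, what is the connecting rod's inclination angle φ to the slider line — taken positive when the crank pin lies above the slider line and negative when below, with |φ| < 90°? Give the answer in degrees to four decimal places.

set_geometry: r = 47 mm, L = 119 mm, e = 4 mm; θ ← 0°
rotate_crank_by(+30°): θ ← 0° +30° = 30°
rotate_crank_by(+27°): θ ← 30° +27° = 57°
crank pin P = (r cos θ, r sin θ) = (25.598035, 39.417517)
h = r sin θ − e = 39.417517 − 4 = 35.417517
sin φ = h / L = 35.417517 / 119 = 0.29762619
φ = arcsin(0.29762619) = 17.315082°

17.3151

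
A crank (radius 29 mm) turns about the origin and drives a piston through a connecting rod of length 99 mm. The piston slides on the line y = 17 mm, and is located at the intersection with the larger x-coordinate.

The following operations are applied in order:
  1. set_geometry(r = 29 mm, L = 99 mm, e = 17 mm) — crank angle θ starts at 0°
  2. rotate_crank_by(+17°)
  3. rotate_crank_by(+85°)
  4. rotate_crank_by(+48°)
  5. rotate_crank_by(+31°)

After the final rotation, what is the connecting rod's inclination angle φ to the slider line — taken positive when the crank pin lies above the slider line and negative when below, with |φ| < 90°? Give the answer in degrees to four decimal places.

set_geometry: r = 29 mm, L = 99 mm, e = 17 mm; θ ← 0°
rotate_crank_by(+17°): θ ← 0° +17° = 17°
rotate_crank_by(+85°): θ ← 17° +85° = 102°
rotate_crank_by(+48°): θ ← 102° +48° = 150°
rotate_crank_by(+31°): θ ← 150° +31° = 181°
crank pin P = (r cos θ, r sin θ) = (-28.995583, -0.506120)
h = r sin θ − e = -0.506120 − 17 = -17.506120
sin φ = h / L = -17.506120 / 99 = -0.17682949
φ = arcsin(-0.17682949) = -10.185141°

-10.1851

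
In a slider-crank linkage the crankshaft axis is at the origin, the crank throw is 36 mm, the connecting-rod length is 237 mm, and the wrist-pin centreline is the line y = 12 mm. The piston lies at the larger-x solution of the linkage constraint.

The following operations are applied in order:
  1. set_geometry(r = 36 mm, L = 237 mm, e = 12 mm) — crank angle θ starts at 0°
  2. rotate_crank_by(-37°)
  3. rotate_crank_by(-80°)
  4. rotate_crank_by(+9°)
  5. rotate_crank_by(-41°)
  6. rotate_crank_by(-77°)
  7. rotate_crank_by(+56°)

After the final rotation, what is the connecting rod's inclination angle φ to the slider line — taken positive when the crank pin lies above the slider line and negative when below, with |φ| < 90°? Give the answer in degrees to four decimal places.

set_geometry: r = 36 mm, L = 237 mm, e = 12 mm; θ ← 0°
rotate_crank_by(-37°): θ ← 0° -37° = -37°
rotate_crank_by(-80°): θ ← -37° -80° = -117°
rotate_crank_by(+9°): θ ← -117° +9° = -108°
rotate_crank_by(-41°): θ ← -108° -41° = -149°
rotate_crank_by(-77°): θ ← -149° -77° = -226°
rotate_crank_by(+56°): θ ← -226° +56° = -170°
crank pin P = (r cos θ, r sin θ) = (-35.453079, -6.251334)
h = r sin θ − e = -6.251334 − 12 = -18.251334
sin φ = h / L = -18.251334 / 237 = -0.07700985
φ = arcsin(-0.07700985) = -4.416712°

-4.4167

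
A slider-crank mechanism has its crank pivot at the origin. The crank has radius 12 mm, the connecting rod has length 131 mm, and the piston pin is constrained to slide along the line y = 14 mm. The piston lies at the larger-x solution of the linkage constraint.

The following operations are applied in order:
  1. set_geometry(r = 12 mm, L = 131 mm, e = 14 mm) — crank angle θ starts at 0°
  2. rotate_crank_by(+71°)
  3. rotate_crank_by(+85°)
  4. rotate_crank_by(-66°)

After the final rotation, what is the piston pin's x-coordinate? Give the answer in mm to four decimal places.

130.9847

set_geometry: r = 12 mm, L = 131 mm, e = 14 mm; θ ← 0°
rotate_crank_by(+71°): θ ← 0° +71° = 71°
rotate_crank_by(+85°): θ ← 71° +85° = 156°
rotate_crank_by(-66°): θ ← 156° -66° = 90°
crank pin P = (r cos θ, r sin θ) = (0.000000, 12.000000)
h = r sin θ − e = 12.000000 − 14 = -2.000000
x = r cos θ + √(L² − h²) = 0.000000 + √(17161.0 − 4.0000) = 0.000000 + 130.984732 = 130.984732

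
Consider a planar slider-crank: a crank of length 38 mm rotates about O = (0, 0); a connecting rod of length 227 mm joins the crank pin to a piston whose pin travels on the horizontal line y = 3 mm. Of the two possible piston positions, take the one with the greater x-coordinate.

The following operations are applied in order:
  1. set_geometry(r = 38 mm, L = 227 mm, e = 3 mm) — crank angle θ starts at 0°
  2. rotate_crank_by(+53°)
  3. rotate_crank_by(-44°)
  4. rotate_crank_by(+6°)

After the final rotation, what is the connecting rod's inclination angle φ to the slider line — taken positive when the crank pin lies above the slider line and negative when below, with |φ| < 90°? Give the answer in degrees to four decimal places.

set_geometry: r = 38 mm, L = 227 mm, e = 3 mm; θ ← 0°
rotate_crank_by(+53°): θ ← 0° +53° = 53°
rotate_crank_by(-44°): θ ← 53° -44° = 9°
rotate_crank_by(+6°): θ ← 9° +6° = 15°
crank pin P = (r cos θ, r sin θ) = (36.705181, 9.835124)
h = r sin θ − e = 9.835124 − 3 = 6.835124
sin φ = h / L = 6.835124 / 227 = 0.03011068
φ = arcsin(0.03011068) = 1.725476°

1.7255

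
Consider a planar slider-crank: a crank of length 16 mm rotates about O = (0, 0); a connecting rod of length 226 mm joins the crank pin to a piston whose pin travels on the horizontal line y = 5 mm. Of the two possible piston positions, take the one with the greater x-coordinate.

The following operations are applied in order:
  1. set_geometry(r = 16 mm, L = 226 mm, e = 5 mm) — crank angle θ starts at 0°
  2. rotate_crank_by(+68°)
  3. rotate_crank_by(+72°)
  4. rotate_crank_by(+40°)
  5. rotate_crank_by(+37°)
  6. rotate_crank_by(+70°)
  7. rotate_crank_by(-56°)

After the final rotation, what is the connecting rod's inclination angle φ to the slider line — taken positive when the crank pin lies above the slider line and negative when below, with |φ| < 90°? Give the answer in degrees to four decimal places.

set_geometry: r = 16 mm, L = 226 mm, e = 5 mm; θ ← 0°
rotate_crank_by(+68°): θ ← 0° +68° = 68°
rotate_crank_by(+72°): θ ← 68° +72° = 140°
rotate_crank_by(+40°): θ ← 140° +40° = 180°
rotate_crank_by(+37°): θ ← 180° +37° = 217°
rotate_crank_by(+70°): θ ← 217° +70° = 287°
rotate_crank_by(-56°): θ ← 287° -56° = 231°
crank pin P = (r cos θ, r sin θ) = (-10.069126, -12.434335)
h = r sin θ − e = -12.434335 − 5 = -17.434335
sin φ = h / L = -17.434335 / 226 = -0.07714308
φ = arcsin(-0.07714308) = -4.424368°

-4.4244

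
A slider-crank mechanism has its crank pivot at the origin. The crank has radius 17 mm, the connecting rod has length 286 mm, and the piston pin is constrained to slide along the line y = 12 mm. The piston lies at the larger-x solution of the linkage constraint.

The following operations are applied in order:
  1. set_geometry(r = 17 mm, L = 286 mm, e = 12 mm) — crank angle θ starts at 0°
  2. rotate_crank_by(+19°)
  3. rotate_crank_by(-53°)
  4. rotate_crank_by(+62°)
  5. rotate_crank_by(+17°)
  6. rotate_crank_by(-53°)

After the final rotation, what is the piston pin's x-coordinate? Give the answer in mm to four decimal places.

302.4735

set_geometry: r = 17 mm, L = 286 mm, e = 12 mm; θ ← 0°
rotate_crank_by(+19°): θ ← 0° +19° = 19°
rotate_crank_by(-53°): θ ← 19° -53° = -34°
rotate_crank_by(+62°): θ ← -34° +62° = 28°
rotate_crank_by(+17°): θ ← 28° +17° = 45°
rotate_crank_by(-53°): θ ← 45° -53° = -8°
crank pin P = (r cos θ, r sin θ) = (16.834557, -2.365943)
h = r sin θ − e = -2.365943 − 12 = -14.365943
x = r cos θ + √(L² − h²) = 16.834557 + √(81796.0 − 206.3803) = 16.834557 + 285.638967 = 302.473525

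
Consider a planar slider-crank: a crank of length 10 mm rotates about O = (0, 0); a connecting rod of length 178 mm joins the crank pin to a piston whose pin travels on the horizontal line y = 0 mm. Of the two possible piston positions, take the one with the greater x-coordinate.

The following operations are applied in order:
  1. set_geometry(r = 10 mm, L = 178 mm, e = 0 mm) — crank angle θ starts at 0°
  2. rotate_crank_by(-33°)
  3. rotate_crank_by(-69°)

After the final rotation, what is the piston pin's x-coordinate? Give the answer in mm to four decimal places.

175.6519

set_geometry: r = 10 mm, L = 178 mm, e = 0 mm; θ ← 0°
rotate_crank_by(-33°): θ ← 0° -33° = -33°
rotate_crank_by(-69°): θ ← -33° -69° = -102°
crank pin P = (r cos θ, r sin θ) = (-2.079117, -9.781476)
h = r sin θ − e = -9.781476 − 0 = -9.781476
x = r cos θ + √(L² − h²) = -2.079117 + √(31684.0 − 95.6773) = -2.079117 + 177.731040 = 175.651924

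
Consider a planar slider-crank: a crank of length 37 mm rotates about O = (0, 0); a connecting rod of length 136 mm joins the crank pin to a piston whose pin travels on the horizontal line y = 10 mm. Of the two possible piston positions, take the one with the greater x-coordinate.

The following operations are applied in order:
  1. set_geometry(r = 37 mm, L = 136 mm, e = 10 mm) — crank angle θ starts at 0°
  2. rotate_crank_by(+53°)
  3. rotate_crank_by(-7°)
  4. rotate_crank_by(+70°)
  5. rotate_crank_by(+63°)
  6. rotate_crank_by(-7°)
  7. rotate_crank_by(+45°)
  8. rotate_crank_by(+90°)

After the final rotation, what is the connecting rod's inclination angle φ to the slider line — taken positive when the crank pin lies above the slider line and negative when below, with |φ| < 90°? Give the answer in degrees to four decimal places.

-16.9062

set_geometry: r = 37 mm, L = 136 mm, e = 10 mm; θ ← 0°
rotate_crank_by(+53°): θ ← 0° +53° = 53°
rotate_crank_by(-7°): θ ← 53° -7° = 46°
rotate_crank_by(+70°): θ ← 46° +70° = 116°
rotate_crank_by(+63°): θ ← 116° +63° = 179°
rotate_crank_by(-7°): θ ← 179° -7° = 172°
rotate_crank_by(+45°): θ ← 172° +45° = 217°
rotate_crank_by(+90°): θ ← 217° +90° = 307°
crank pin P = (r cos θ, r sin θ) = (22.267156, -29.549514)
h = r sin θ − e = -29.549514 − 10 = -39.549514
sin φ = h / L = -39.549514 / 136 = -0.29080525
φ = arcsin(-0.29080525) = -16.906171°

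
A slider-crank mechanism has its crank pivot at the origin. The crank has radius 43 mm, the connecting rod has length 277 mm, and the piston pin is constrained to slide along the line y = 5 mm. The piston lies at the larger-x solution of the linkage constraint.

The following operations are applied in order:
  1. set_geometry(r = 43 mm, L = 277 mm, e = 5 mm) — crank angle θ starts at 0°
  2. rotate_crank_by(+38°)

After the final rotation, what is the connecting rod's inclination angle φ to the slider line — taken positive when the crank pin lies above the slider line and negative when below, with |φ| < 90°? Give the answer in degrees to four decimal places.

set_geometry: r = 43 mm, L = 277 mm, e = 5 mm; θ ← 0°
rotate_crank_by(+38°): θ ← 0° +38° = 38°
crank pin P = (r cos θ, r sin θ) = (33.884462, 26.473443)
h = r sin θ − e = 26.473443 − 5 = 21.473443
sin φ = h / L = 21.473443 / 277 = 0.07752146
φ = arcsin(0.07752146) = 4.446113°

4.4461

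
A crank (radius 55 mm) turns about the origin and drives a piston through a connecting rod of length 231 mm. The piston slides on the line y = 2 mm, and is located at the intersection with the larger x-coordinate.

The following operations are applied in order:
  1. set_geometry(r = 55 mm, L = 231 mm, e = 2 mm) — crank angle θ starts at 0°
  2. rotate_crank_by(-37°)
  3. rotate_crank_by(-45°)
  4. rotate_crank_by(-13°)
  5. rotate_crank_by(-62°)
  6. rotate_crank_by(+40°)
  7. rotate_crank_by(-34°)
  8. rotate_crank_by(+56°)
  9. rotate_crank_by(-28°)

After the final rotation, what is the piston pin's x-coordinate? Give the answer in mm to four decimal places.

set_geometry: r = 55 mm, L = 231 mm, e = 2 mm; θ ← 0°
rotate_crank_by(-37°): θ ← 0° -37° = -37°
rotate_crank_by(-45°): θ ← -37° -45° = -82°
rotate_crank_by(-13°): θ ← -82° -13° = -95°
rotate_crank_by(-62°): θ ← -95° -62° = -157°
rotate_crank_by(+40°): θ ← -157° +40° = -117°
rotate_crank_by(-34°): θ ← -117° -34° = -151°
rotate_crank_by(+56°): θ ← -151° +56° = -95°
rotate_crank_by(-28°): θ ← -95° -28° = -123°
crank pin P = (r cos θ, r sin θ) = (-29.955147, -46.126881)
h = r sin θ − e = -46.126881 − 2 = -48.126881
x = r cos θ + √(L² − h²) = -29.955147 + √(53361.0 − 2316.1967) = -29.955147 + 225.930970 = 195.975823

195.9758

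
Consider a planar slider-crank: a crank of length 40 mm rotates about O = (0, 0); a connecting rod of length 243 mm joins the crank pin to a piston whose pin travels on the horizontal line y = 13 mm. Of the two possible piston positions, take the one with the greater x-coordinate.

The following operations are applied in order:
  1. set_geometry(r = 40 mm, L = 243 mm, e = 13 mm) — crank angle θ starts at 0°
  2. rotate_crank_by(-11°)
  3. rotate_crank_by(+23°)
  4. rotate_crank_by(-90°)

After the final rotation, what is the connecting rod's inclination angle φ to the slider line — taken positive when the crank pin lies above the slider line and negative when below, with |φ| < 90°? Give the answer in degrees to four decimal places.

-12.3868

set_geometry: r = 40 mm, L = 243 mm, e = 13 mm; θ ← 0°
rotate_crank_by(-11°): θ ← 0° -11° = -11°
rotate_crank_by(+23°): θ ← -11° +23° = 12°
rotate_crank_by(-90°): θ ← 12° -90° = -78°
crank pin P = (r cos θ, r sin θ) = (8.316468, -39.125904)
h = r sin θ − e = -39.125904 − 13 = -52.125904
sin φ = h / L = -52.125904 / 243 = -0.21450989
φ = arcsin(-0.21450989) = -12.386775°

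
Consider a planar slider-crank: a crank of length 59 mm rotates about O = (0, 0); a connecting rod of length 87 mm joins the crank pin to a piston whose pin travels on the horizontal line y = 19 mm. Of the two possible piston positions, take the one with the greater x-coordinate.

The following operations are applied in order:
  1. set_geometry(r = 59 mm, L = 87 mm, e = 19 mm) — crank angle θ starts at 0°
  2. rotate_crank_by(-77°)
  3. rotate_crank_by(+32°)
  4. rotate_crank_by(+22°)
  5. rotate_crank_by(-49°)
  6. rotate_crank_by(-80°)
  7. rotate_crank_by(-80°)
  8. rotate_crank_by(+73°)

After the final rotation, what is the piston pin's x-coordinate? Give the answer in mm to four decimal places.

set_geometry: r = 59 mm, L = 87 mm, e = 19 mm; θ ← 0°
rotate_crank_by(-77°): θ ← 0° -77° = -77°
rotate_crank_by(+32°): θ ← -77° +32° = -45°
rotate_crank_by(+22°): θ ← -45° +22° = -23°
rotate_crank_by(-49°): θ ← -23° -49° = -72°
rotate_crank_by(-80°): θ ← -72° -80° = -152°
rotate_crank_by(-80°): θ ← -152° -80° = -232°
rotate_crank_by(+73°): θ ← -232° +73° = -159°
crank pin P = (r cos θ, r sin θ) = (-55.081245, -21.143709)
h = r sin θ − e = -21.143709 − 19 = -40.143709
x = r cos θ + √(L² − h²) = -55.081245 + √(7569.0 − 1611.5174) = -55.081245 + 77.184731 = 22.103485

22.1035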